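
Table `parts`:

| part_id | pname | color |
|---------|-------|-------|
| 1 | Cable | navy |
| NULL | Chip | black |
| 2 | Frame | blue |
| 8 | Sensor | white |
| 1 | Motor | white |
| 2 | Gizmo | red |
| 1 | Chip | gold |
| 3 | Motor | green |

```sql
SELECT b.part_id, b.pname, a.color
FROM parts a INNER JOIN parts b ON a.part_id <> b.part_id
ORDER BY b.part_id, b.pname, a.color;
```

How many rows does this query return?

34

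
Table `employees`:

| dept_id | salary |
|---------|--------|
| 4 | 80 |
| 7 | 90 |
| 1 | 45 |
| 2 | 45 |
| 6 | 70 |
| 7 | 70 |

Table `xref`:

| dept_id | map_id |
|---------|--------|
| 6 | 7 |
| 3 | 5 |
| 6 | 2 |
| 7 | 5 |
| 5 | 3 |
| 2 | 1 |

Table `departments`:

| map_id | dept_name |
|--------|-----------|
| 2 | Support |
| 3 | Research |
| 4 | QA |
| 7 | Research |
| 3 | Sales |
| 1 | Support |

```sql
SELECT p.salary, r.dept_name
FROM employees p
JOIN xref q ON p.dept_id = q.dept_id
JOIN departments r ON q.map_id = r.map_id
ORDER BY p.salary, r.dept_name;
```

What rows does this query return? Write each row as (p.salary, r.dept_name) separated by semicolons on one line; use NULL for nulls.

(45, Support); (70, Research); (70, Support)

Joins associate left-to-right: employees INNER JOIN xref on dept_id gives 5 intermediate row(s).
Then INNER JOIN `departments r` on map_id: keep only rows whose q.map_id appears in r.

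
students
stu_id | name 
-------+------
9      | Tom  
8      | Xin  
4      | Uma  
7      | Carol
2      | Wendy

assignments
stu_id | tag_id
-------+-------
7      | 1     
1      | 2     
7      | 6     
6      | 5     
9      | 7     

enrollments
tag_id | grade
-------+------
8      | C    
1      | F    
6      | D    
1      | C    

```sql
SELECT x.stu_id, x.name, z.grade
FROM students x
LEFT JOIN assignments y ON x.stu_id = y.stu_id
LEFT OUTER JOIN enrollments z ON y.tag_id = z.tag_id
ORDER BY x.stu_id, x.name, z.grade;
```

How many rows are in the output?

7

Evaluate left to right. First `students x LEFT JOIN assignments y` on stu_id: 6 row(s).
Then LEFT JOIN `enrollments z` on tag_id: each of those 6 rows is kept; rows whose y.tag_id has no match in z get NULL for z's columns.
Result: 7 row(s).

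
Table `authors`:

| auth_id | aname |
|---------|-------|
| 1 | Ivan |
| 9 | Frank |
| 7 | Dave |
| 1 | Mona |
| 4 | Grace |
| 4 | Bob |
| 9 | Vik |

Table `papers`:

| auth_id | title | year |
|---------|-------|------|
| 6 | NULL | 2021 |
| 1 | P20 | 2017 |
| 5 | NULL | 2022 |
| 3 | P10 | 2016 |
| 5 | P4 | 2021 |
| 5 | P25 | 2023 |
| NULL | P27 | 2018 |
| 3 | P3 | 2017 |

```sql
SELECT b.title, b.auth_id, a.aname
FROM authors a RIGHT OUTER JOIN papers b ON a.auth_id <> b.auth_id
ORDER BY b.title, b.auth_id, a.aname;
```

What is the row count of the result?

RIGHT JOIN keeps every row from `papers`; unmatched rows get NULL for `authors`'s columns.
Matching on a.auth_id <> b.auth_id. A NULL in a compared column never satisfies the condition.
Matched pairs: 47; unmatched b rows kept: 1.
Total: 47 matched + 1 padded = 48 rows.

48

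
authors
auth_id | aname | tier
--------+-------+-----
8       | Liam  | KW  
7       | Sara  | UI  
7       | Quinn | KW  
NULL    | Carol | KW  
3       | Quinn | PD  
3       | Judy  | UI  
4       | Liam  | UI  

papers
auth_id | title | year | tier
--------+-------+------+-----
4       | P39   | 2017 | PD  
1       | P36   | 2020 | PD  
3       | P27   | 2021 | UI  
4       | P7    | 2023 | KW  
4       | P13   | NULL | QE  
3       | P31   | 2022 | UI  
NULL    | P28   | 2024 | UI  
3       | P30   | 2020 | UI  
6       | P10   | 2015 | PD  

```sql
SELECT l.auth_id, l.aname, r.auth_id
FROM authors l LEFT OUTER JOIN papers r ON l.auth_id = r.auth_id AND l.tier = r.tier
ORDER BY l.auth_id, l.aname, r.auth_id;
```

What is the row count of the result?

LEFT JOIN keeps every row from `authors`; unmatched rows get NULL for `papers`'s columns.
Matching on l.auth_id = r.auth_id AND l.tier = r.tier. A NULL in a compared column never satisfies the condition.
Matched pairs: 3; unmatched l rows kept: 6.
Total: 3 matched + 6 padded = 9 rows.

9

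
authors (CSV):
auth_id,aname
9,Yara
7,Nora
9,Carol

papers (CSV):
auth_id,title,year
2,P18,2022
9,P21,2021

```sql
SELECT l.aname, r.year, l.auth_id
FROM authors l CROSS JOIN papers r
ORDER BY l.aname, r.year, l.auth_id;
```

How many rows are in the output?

6

CROSS JOIN pairs every row of `authors` with every row of `papers`: 3 × 2 = 6 rows.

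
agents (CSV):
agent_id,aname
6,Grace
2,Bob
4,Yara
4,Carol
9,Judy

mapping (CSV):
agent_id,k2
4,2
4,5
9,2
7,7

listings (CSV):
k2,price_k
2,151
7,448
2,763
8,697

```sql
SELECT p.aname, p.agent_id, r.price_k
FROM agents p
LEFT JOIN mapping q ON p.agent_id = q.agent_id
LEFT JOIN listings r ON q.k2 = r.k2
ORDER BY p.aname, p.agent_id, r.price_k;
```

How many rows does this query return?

Evaluate left to right. First `agents p LEFT JOIN mapping q` on agent_id: 7 row(s).
Then LEFT JOIN `listings r` on k2: each of those 7 rows is kept; rows whose q.k2 has no match in r get NULL for r's columns.
Result: 10 row(s).

10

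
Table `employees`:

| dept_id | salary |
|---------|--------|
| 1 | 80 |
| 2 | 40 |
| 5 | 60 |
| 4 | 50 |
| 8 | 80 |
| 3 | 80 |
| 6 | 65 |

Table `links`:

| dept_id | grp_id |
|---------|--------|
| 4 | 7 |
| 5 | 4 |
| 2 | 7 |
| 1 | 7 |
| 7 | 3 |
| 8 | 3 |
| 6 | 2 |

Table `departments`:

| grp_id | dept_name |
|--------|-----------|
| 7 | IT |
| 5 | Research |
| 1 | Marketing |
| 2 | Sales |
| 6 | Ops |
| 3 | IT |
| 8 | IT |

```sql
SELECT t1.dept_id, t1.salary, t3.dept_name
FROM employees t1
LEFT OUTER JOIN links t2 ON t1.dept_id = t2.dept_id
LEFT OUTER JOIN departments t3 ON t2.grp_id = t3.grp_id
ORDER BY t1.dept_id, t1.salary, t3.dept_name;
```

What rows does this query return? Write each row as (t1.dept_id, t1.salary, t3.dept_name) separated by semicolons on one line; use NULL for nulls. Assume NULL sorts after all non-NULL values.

Step 1 — t1 LEFT JOIN t2 on dept_id → 7 row(s).
Then LEFT JOIN `departments t3` on grp_id: each of those 7 rows is kept; rows whose t2.grp_id has no match in t3 get NULL for t3's columns.

(1, 80, IT); (2, 40, IT); (3, 80, NULL); (4, 50, IT); (5, 60, NULL); (6, 65, Sales); (8, 80, IT)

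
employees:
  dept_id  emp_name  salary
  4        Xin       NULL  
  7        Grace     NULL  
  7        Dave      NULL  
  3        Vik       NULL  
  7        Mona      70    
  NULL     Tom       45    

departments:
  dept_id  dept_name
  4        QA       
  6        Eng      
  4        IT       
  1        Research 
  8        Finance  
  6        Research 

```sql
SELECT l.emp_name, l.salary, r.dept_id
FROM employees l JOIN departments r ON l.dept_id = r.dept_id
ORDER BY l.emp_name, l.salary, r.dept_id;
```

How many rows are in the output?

INNER JOIN keeps only pairs where the ON condition holds.
Matching on l.dept_id = r.dept_id. A NULL in a compared column never satisfies the condition.
- l[0] dept_id=4 → 2 match(es) in r → 2 row(s).
- l[1] dept_id=7 → no match; dropped.
- l[2] dept_id=7 → no match; dropped.
- l[3] dept_id=3 → no match; dropped.
- l[4] dept_id=7 → no match; dropped.
- l[5] dept_id=NULL → no match; dropped.
Total: 2 rows.

2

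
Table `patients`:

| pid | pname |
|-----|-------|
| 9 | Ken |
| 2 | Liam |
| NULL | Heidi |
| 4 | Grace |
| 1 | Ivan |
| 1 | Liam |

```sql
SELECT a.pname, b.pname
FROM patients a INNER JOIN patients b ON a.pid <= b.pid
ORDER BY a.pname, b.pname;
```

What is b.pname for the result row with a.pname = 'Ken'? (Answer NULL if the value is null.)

Ken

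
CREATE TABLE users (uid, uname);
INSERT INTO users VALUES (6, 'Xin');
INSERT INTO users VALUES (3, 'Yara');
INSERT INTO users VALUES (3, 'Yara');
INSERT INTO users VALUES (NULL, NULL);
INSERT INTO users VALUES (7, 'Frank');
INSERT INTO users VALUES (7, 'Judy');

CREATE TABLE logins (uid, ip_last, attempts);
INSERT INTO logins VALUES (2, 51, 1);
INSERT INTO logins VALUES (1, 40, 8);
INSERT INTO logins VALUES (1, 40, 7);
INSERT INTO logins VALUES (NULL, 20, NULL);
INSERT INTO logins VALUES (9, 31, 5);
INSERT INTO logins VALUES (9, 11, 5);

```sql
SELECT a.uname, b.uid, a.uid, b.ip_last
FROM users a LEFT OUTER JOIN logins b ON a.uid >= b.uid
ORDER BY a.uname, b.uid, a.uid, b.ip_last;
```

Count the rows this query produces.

LEFT JOIN keeps every row from `users`; unmatched rows get NULL for `logins`'s columns.
Matching on a.uid >= b.uid. A NULL in a compared column never satisfies the condition.
- a[0] uid=6 → 3 match(es) in b → 3 row(s).
- a[1] uid=3 → 3 match(es) in b → 3 row(s).
- a[2] uid=3 → 3 match(es) in b → 3 row(s).
- a[3] uid=NULL → no match; kept with NULLs on the b side.
- a[4] uid=7 → 3 match(es) in b → 3 row(s).
- a[5] uid=7 → 3 match(es) in b → 3 row(s).
Total: 15 matched + 1 padded = 16 rows.

16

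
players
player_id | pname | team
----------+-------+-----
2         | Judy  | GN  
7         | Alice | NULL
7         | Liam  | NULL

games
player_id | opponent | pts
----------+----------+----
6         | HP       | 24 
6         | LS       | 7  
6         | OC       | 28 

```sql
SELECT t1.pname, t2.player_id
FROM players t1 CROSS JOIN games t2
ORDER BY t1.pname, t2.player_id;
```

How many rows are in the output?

9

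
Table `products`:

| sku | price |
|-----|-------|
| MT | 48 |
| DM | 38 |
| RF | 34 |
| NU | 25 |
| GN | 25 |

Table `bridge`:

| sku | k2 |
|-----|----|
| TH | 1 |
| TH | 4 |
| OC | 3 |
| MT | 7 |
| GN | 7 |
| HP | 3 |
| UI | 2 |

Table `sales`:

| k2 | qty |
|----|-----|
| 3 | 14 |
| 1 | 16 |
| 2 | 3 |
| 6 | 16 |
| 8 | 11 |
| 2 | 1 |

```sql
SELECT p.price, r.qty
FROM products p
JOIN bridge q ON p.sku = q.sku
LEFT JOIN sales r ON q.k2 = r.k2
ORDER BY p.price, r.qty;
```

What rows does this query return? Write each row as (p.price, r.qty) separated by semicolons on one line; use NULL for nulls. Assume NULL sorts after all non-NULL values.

(25, NULL); (48, NULL)

Evaluate left to right. First `products p INNER JOIN bridge q` on sku: 2 row(s).
Then LEFT JOIN `sales r` on k2: each of those 2 rows is kept; rows whose q.k2 has no match in r get NULL for r's columns.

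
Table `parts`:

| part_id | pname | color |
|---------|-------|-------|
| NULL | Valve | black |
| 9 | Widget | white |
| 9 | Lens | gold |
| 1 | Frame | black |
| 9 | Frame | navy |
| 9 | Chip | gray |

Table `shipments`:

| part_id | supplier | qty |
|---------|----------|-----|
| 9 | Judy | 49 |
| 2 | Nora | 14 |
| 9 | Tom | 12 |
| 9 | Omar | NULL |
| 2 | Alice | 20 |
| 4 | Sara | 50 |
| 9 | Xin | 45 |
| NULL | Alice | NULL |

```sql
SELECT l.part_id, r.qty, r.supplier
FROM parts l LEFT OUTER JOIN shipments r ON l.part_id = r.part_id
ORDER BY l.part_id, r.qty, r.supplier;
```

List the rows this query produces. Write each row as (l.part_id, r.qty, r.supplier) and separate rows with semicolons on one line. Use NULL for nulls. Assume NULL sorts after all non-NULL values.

LEFT JOIN keeps every row from `parts`; unmatched rows get NULL for `shipments`'s columns.
Matching on l.part_id = r.part_id. A NULL in a compared column never satisfies the condition.
- l (part_id=NULL) has no partner → padded with NULL.
- l (part_id=9) pairs with 4 row(s) of r.
- l (part_id=9) pairs with 4 row(s) of r.
- l (part_id=1) has no partner → padded with NULL.
- l (part_id=9) pairs with 4 row(s) of r.
- l (part_id=9) pairs with 4 row(s) of r.

(1, NULL, NULL); (9, 12, Tom); (9, 12, Tom); (9, 12, Tom); (9, 12, Tom); (9, 45, Xin); (9, 45, Xin); (9, 45, Xin); (9, 45, Xin); (9, 49, Judy); (9, 49, Judy); (9, 49, Judy); (9, 49, Judy); (9, NULL, Omar); (9, NULL, Omar); (9, NULL, Omar); (9, NULL, Omar); (NULL, NULL, NULL)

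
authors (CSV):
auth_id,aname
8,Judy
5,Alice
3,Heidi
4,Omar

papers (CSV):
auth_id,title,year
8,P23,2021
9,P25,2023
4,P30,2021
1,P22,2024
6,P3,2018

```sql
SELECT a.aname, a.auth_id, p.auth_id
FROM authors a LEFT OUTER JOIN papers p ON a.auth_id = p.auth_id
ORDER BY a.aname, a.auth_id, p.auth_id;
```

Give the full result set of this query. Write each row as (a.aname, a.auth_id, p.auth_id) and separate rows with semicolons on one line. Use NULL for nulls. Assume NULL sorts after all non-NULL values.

(Alice, 5, NULL); (Heidi, 3, NULL); (Judy, 8, 8); (Omar, 4, 4)

LEFT JOIN keeps every row from `authors`; unmatched rows get NULL for `papers`'s columns.
Matching on a.auth_id = p.auth_id.
- a row (auth_id=8): matches 1 p row(s) → 1 output row(s).
- a row (auth_id=5): no match → kept, p columns NULL.
- a row (auth_id=3): no match → kept, p columns NULL.
- a row (auth_id=4): matches 1 p row(s) → 1 output row(s).
After projecting and ordering:
a.aname | a.auth_id | p.auth_id
Alice | 5 | NULL
Heidi | 3 | NULL
Judy | 8 | 8
Omar | 4 | 4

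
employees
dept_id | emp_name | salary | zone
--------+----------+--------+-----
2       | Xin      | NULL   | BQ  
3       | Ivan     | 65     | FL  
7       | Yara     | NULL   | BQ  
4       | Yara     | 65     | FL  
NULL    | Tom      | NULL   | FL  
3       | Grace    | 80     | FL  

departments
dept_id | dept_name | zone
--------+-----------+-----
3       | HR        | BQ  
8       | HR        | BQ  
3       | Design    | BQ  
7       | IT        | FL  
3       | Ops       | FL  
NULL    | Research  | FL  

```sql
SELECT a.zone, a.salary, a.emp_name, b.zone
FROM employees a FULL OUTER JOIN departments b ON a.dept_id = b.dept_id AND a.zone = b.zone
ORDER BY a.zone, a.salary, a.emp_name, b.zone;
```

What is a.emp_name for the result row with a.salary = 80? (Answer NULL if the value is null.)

Grace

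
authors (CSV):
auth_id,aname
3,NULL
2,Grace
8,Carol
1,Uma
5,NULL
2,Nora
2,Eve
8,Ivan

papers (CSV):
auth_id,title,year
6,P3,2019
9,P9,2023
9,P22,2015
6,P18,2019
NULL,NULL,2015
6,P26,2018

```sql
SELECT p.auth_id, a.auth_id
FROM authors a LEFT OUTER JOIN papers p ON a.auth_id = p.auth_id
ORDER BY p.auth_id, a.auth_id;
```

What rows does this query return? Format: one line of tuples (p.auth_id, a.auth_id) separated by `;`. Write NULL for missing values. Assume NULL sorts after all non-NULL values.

LEFT JOIN keeps every row from `authors`; unmatched rows get NULL for `papers`'s columns.
Matching on a.auth_id = p.auth_id. A NULL in a compared column never satisfies the condition.
- auth_id=3: no p row matches, row kept with p columns NULL.
- auth_id=2: no p row matches, row kept with p columns NULL.
- auth_id=8: no p row matches, row kept with p columns NULL.
- auth_id=1: no p row matches, row kept with p columns NULL.
- auth_id=5: no p row matches, row kept with p columns NULL.
- auth_id=2: no p row matches, row kept with p columns NULL.
- auth_id=2: no p row matches, row kept with p columns NULL.
- auth_id=8: no p row matches, row kept with p columns NULL.
After projecting and ordering:
p.auth_id | a.auth_id
NULL | 1
NULL | 2
NULL | 2
NULL | 2
NULL | 3
NULL | 5
NULL | 8
NULL | 8

(NULL, 1); (NULL, 2); (NULL, 2); (NULL, 2); (NULL, 3); (NULL, 5); (NULL, 8); (NULL, 8)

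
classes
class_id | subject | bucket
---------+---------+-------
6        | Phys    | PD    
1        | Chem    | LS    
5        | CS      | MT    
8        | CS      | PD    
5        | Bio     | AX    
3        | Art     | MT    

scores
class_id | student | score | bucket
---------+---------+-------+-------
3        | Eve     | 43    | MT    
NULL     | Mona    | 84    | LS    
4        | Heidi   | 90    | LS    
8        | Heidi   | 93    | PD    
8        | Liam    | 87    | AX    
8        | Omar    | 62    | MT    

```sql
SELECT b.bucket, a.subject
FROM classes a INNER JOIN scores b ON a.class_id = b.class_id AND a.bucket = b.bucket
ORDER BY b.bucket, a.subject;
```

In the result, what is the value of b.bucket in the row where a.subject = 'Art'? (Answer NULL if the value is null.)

MT

INNER JOIN keeps only pairs where the ON condition holds.
Matching on a.class_id = b.class_id AND a.bucket = b.bucket. A NULL in a compared column never satisfies the condition.
Matched pairs: 2.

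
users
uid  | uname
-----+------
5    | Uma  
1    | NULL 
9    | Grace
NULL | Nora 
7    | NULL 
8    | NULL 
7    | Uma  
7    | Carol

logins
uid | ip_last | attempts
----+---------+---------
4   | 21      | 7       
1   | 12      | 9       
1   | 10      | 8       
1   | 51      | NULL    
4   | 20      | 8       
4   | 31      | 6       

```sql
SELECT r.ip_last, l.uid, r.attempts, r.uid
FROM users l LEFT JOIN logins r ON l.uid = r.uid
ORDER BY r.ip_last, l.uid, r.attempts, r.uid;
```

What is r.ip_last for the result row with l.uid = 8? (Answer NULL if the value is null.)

LEFT JOIN keeps every row from `users`; unmatched rows get NULL for `logins`'s columns.
Matching on l.uid = r.uid. A NULL in a compared column never satisfies the condition.
Matched pairs: 3; unmatched l rows kept: 7.

NULL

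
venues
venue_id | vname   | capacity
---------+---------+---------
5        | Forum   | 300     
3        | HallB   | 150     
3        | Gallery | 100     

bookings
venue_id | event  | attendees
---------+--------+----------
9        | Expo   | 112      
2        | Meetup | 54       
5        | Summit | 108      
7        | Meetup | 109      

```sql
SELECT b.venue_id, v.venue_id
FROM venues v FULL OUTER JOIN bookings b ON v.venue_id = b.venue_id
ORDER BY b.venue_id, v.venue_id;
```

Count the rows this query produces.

6

FULL OUTER JOIN keeps every row from both sides; unmatched rows get NULL for the other side's columns.
Matching on v.venue_id = b.venue_id.
- v[0] venue_id=5 → 1 match(es) in b → 1 row(s).
- v[1] venue_id=3 → no match; kept with NULLs on the b side.
- v[2] venue_id=3 → no match; kept with NULLs on the b side.
- 3 b row(s) had no v match → kept, v columns NULL.
Total: 1 matched + 5 padded = 6 rows.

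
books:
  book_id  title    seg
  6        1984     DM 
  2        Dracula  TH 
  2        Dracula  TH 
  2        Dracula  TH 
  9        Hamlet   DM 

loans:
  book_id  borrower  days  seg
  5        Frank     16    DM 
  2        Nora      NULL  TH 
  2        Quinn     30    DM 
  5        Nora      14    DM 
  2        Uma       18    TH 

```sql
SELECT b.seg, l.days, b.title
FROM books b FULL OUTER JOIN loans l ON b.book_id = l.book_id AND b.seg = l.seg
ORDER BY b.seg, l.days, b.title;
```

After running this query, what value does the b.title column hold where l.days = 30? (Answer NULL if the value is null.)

NULL

FULL OUTER JOIN keeps every row from both sides; unmatched rows get NULL for the other side's columns.
Matching on b.book_id = l.book_id AND b.seg = l.seg.
- b[0] book_id=6, seg=DM → no match; kept with NULLs on the l side.
- b[1] book_id=2, seg=TH → 2 match(es) in l → 2 row(s).
- b[2] book_id=2, seg=TH → 2 match(es) in l → 2 row(s).
- b[3] book_id=2, seg=TH → 2 match(es) in l → 2 row(s).
- b[4] book_id=9, seg=DM → no match; kept with NULLs on the l side.
- 3 l row(s) had no b match → kept, b columns NULL.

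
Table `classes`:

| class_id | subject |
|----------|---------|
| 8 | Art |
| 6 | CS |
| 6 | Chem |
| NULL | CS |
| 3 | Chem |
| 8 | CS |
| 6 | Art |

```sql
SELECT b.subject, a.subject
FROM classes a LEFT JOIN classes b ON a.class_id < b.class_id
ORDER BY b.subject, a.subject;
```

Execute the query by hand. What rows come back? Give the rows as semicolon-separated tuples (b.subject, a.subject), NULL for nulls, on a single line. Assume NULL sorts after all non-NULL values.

(Art, Art); (Art, CS); (Art, Chem); (Art, Chem); (Art, Chem); (CS, Art); (CS, CS); (CS, Chem); (CS, Chem); (CS, Chem); (Chem, Chem); (NULL, Art); (NULL, CS); (NULL, CS)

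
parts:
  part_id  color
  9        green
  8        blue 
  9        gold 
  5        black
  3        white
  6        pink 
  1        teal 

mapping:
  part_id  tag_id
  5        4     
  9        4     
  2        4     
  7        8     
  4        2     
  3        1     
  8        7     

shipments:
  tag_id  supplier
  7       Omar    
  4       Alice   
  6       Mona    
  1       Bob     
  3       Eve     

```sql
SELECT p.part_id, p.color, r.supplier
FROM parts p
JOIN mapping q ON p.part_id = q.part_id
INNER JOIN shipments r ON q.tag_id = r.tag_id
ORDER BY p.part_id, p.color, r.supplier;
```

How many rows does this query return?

5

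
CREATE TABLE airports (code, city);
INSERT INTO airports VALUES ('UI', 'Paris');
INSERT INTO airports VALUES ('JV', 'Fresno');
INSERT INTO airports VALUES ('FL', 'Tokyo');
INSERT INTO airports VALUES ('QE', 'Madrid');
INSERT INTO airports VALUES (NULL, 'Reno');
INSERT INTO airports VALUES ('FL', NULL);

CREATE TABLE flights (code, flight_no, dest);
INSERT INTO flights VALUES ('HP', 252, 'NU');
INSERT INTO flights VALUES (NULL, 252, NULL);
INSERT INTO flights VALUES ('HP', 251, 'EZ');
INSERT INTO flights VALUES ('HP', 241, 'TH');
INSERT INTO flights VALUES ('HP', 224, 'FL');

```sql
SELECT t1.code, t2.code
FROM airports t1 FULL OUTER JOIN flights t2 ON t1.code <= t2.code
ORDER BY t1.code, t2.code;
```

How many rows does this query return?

13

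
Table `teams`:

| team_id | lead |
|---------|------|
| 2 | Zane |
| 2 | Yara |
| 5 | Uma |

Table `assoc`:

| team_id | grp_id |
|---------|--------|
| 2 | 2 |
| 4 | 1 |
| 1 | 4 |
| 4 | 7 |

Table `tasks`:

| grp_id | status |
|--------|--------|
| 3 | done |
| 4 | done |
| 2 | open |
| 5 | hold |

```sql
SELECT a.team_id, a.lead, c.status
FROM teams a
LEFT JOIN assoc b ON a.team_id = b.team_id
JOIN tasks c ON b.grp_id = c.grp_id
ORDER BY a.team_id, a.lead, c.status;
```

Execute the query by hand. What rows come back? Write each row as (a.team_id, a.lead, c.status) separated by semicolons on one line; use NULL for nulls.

(2, Yara, open); (2, Zane, open)

Joins associate left-to-right: teams LEFT JOIN assoc on team_id gives 3 intermediate row(s).
Then INNER JOIN `tasks c` on grp_id: keep only rows whose b.grp_id appears in c.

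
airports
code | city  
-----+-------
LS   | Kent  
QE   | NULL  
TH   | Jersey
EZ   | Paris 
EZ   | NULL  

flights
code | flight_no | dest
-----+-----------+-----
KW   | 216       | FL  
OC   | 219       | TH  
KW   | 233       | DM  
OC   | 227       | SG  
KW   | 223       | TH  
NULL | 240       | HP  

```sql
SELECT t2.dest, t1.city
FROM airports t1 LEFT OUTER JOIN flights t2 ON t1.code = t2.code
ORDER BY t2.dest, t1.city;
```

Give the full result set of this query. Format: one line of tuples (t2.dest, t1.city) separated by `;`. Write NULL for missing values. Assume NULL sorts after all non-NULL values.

LEFT JOIN keeps every row from `airports`; unmatched rows get NULL for `flights`'s columns.
Matching on t1.code = t2.code. A NULL in a compared column never satisfies the condition.
Matched pairs: 0; unmatched t1 rows kept: 5.

(NULL, Jersey); (NULL, Kent); (NULL, Paris); (NULL, NULL); (NULL, NULL)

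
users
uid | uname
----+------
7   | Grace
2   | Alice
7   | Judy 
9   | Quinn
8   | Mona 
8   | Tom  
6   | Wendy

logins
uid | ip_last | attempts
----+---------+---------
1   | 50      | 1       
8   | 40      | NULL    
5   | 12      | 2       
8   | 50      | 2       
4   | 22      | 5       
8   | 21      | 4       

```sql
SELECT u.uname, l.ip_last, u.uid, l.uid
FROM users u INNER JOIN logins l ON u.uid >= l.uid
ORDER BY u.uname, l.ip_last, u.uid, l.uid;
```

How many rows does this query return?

INNER JOIN keeps only pairs where the ON condition holds.
Matching on u.uid >= l.uid.
- u row (uid=7): matches 3 l row(s) → 3 output row(s).
- u row (uid=2): matches 1 l row(s) → 1 output row(s).
- u row (uid=7): matches 3 l row(s) → 3 output row(s).
- u row (uid=9): matches 6 l row(s) → 6 output row(s).
- u row (uid=8): matches 6 l row(s) → 6 output row(s).
- u row (uid=8): matches 6 l row(s) → 6 output row(s).
- u row (uid=6): matches 3 l row(s) → 3 output row(s).
Total: 28 rows.

28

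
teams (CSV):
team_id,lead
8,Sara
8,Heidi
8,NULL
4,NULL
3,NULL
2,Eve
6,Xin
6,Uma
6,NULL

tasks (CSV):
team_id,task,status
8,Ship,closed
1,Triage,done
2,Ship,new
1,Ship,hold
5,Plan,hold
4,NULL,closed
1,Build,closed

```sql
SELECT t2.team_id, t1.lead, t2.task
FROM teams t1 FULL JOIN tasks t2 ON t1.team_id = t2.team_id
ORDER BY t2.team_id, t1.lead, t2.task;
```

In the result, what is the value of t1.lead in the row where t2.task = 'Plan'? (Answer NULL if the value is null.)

NULL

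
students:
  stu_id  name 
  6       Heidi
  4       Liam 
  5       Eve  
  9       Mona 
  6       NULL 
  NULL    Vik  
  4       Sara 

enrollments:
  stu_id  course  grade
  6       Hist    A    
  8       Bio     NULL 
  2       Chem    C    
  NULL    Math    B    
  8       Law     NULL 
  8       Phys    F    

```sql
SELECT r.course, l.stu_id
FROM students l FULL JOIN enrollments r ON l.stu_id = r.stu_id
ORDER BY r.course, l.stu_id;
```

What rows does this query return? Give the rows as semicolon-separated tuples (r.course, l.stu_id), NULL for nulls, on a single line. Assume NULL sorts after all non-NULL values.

(Bio, NULL); (Chem, NULL); (Hist, 6); (Hist, 6); (Law, NULL); (Math, NULL); (Phys, NULL); (NULL, 4); (NULL, 4); (NULL, 5); (NULL, 9); (NULL, NULL)

FULL OUTER JOIN keeps every row from both sides; unmatched rows get NULL for the other side's columns.
Matching on l.stu_id = r.stu_id. A NULL in a compared column never satisfies the condition.
Matched pairs: 2; unmatched l rows kept: 5; unmatched r rows kept: 5.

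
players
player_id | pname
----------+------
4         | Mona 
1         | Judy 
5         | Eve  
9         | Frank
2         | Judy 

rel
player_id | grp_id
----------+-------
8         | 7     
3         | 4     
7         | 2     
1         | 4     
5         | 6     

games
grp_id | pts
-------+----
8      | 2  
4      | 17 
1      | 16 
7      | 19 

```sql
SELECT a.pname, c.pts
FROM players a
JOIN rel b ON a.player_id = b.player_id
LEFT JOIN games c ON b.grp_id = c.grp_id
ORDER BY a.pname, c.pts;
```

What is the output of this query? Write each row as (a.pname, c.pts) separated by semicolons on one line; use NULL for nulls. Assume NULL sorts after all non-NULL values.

Evaluate left to right. First `players a INNER JOIN rel b` on player_id: 2 row(s).
Then LEFT JOIN `games c` on grp_id: each of those 2 rows is kept; rows whose b.grp_id has no match in c get NULL for c's columns.

(Eve, NULL); (Judy, 17)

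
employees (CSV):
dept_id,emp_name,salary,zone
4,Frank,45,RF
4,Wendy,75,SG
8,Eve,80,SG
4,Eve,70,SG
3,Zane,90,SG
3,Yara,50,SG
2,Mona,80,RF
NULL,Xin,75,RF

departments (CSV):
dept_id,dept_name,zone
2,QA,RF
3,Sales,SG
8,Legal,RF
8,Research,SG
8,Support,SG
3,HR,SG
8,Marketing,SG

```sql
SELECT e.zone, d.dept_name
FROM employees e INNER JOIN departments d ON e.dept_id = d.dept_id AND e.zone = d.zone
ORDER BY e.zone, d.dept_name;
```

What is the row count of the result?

INNER JOIN keeps only pairs where the ON condition holds.
Matching on e.dept_id = d.dept_id AND e.zone = d.zone. A NULL in a compared column never satisfies the condition.
Matched pairs: 8.
Total: 8 rows.

8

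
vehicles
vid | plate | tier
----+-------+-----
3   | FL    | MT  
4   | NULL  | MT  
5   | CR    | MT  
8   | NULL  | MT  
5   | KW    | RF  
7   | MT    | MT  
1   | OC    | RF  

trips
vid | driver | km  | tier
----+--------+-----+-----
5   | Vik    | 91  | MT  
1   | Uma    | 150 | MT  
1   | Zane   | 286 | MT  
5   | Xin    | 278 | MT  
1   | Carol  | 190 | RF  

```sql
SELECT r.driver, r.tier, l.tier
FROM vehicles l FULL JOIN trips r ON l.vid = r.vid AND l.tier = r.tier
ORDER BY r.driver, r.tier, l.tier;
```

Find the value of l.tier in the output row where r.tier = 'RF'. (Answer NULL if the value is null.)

FULL OUTER JOIN keeps every row from both sides; unmatched rows get NULL for the other side's columns.
Matching on l.vid = r.vid AND l.tier = r.tier.
Matched pairs: 3; unmatched l rows kept: 5; unmatched r rows kept: 2.

RF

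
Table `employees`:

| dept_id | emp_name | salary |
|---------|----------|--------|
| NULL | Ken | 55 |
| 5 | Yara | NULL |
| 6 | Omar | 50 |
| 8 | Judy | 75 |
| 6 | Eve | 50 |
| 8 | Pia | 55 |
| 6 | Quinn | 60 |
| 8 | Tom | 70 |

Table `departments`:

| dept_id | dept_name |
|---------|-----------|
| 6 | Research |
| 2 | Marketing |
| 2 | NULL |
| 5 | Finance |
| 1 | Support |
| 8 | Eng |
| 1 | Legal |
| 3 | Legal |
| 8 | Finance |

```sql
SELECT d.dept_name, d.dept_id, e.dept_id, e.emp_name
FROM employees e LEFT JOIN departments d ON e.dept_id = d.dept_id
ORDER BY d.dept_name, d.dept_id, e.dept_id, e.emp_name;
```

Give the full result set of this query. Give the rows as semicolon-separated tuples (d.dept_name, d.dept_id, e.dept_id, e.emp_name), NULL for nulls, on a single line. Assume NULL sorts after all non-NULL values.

(Eng, 8, 8, Judy); (Eng, 8, 8, Pia); (Eng, 8, 8, Tom); (Finance, 5, 5, Yara); (Finance, 8, 8, Judy); (Finance, 8, 8, Pia); (Finance, 8, 8, Tom); (Research, 6, 6, Eve); (Research, 6, 6, Omar); (Research, 6, 6, Quinn); (NULL, NULL, NULL, Ken)

LEFT JOIN keeps every row from `employees`; unmatched rows get NULL for `departments`'s columns.
Matching on e.dept_id = d.dept_id. A NULL in a compared column never satisfies the condition.
- dept_id=NULL: no d row matches, row kept with d columns NULL.
- dept_id=5: 1 matching d row(s), so 1 row(s) emitted.
- dept_id=6: 1 matching d row(s), so 1 row(s) emitted.
- dept_id=8: 2 matching d row(s), so 2 row(s) emitted.
- dept_id=6: 1 matching d row(s), so 1 row(s) emitted.
- dept_id=8: 2 matching d row(s), so 2 row(s) emitted.
- dept_id=6: 1 matching d row(s), so 1 row(s) emitted.
- dept_id=8: 2 matching d row(s), so 2 row(s) emitted.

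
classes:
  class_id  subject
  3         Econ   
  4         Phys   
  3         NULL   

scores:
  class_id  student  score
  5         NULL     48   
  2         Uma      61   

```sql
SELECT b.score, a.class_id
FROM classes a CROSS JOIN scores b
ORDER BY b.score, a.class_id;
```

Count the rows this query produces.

CROSS JOIN pairs every row of `classes` with every row of `scores`: 3 × 2 = 6 rows.

6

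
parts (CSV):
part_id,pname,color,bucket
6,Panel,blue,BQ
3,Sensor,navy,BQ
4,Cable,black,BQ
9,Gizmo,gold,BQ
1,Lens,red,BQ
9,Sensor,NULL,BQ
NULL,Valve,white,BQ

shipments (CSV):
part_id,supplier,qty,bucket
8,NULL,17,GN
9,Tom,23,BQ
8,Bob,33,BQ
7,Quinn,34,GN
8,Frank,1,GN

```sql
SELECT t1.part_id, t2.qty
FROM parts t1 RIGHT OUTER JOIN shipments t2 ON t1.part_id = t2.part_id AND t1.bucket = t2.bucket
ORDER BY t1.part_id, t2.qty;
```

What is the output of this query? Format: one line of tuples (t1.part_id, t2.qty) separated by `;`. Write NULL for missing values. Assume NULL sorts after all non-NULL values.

RIGHT JOIN keeps every row from `shipments`; unmatched rows get NULL for `parts`'s columns.
Matching on t1.part_id = t2.part_id AND t1.bucket = t2.bucket. A NULL in a compared column never satisfies the condition.
- t1 row (part_id=6, bucket=BQ): no match.
- t1 row (part_id=3, bucket=BQ): no match.
- t1 row (part_id=4, bucket=BQ): no match.
- t1 row (part_id=9, bucket=BQ): matches 1 t2 row(s) → 1 output row(s).
- t1 row (part_id=1, bucket=BQ): no match.
- t1 row (part_id=9, bucket=BQ): matches 1 t2 row(s) → 1 output row(s).
- t1 row (part_id=NULL, bucket=BQ): no match.
- 4 row(s) from t2 found no t1 partner → padded with NULL.
After projecting and ordering:
t1.part_id | t2.qty
9 | 23
9 | 23
NULL | 1
NULL | 17
NULL | 33
NULL | 34

(9, 23); (9, 23); (NULL, 1); (NULL, 17); (NULL, 33); (NULL, 34)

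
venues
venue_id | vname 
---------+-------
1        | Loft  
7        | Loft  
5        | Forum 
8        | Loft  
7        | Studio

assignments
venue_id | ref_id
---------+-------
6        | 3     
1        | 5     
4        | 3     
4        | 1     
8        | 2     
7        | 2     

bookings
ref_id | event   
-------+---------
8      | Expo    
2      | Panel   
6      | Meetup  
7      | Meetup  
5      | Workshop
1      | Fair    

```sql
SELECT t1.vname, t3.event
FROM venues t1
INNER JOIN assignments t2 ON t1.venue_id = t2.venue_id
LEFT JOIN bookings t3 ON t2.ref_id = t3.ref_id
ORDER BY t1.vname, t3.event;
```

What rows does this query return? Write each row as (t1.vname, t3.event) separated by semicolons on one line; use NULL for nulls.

Joins associate left-to-right: venues INNER JOIN assignments on venue_id gives 4 intermediate row(s).
Then LEFT JOIN `bookings t3` on ref_id: each of those 4 rows is kept; rows whose t2.ref_id has no match in t3 get NULL for t3's columns.

(Loft, Panel); (Loft, Panel); (Loft, Workshop); (Studio, Panel)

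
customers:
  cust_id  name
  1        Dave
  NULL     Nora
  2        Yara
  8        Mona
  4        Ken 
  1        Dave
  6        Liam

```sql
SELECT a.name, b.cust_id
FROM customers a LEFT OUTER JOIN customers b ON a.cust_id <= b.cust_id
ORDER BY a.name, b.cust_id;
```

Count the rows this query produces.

LEFT JOIN keeps every row from `customers a`; unmatched rows get NULL for `customers b`'s columns.
Matching on a.cust_id <= b.cust_id. A NULL in a compared column never satisfies the condition.
- a (cust_id=1) pairs with 6 row(s) of b.
- a (cust_id=NULL) has no partner → padded with NULL.
- a (cust_id=2) pairs with 4 row(s) of b.
- a (cust_id=8) pairs with 1 row(s) of b.
- a (cust_id=4) pairs with 3 row(s) of b.
- a (cust_id=1) pairs with 6 row(s) of b.
- a (cust_id=6) pairs with 2 row(s) of b.
Total: 22 matched + 1 padded = 23 rows.

23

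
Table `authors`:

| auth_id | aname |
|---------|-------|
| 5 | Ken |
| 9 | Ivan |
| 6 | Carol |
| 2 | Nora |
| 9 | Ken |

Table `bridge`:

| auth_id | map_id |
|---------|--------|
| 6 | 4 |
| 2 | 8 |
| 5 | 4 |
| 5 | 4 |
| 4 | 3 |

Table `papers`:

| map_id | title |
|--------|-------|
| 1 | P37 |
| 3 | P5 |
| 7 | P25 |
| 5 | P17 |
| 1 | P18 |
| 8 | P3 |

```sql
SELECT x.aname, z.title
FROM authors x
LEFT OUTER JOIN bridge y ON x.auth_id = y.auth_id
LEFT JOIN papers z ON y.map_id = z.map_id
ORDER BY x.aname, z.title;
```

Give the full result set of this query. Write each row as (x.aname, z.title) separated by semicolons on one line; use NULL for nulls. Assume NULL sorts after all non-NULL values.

(Carol, NULL); (Ivan, NULL); (Ken, NULL); (Ken, NULL); (Ken, NULL); (Nora, P3)

Step 1 — x LEFT JOIN y on auth_id → 6 row(s).
Then LEFT JOIN `papers z` on map_id: each of those 6 rows is kept; rows whose y.map_id has no match in z get NULL for z's columns.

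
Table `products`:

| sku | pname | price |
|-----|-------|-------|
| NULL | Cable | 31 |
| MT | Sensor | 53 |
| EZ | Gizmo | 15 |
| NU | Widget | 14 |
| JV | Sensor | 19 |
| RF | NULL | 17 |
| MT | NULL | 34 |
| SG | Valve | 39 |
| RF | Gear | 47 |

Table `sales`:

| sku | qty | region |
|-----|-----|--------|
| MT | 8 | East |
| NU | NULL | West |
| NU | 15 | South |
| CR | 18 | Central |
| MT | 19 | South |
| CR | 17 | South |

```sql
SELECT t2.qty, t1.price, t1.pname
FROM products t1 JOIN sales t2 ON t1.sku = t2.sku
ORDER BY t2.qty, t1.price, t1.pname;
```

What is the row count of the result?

6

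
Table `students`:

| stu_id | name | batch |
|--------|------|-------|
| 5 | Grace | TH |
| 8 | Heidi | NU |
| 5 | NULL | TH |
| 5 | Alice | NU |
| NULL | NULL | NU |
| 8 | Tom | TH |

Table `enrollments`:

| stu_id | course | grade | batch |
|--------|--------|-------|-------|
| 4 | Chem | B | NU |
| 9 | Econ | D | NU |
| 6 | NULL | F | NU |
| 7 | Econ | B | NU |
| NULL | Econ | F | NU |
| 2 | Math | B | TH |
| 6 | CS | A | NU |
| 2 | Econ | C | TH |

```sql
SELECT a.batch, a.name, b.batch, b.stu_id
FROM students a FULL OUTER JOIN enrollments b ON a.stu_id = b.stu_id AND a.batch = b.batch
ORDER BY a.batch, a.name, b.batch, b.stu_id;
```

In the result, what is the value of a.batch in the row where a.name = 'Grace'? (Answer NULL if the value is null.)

FULL OUTER JOIN keeps every row from both sides; unmatched rows get NULL for the other side's columns.
Matching on a.stu_id = b.stu_id AND a.batch = b.batch. A NULL in a compared column never satisfies the condition.
Matched pairs: 0; unmatched a rows kept: 6; unmatched b rows kept: 8.

TH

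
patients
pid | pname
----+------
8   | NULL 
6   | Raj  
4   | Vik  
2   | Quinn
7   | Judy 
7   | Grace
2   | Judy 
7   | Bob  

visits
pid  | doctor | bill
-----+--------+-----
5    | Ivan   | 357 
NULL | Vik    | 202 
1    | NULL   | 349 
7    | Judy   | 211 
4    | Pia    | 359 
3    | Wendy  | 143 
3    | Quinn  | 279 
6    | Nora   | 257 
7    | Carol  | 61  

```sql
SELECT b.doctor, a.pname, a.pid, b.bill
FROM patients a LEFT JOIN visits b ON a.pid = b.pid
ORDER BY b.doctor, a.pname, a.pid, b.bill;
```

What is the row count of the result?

LEFT JOIN keeps every row from `patients`; unmatched rows get NULL for `visits`'s columns.
Matching on a.pid = b.pid. A NULL in a compared column never satisfies the condition.
Matched pairs: 8; unmatched a rows kept: 3.
Total: 8 matched + 3 padded = 11 rows.

11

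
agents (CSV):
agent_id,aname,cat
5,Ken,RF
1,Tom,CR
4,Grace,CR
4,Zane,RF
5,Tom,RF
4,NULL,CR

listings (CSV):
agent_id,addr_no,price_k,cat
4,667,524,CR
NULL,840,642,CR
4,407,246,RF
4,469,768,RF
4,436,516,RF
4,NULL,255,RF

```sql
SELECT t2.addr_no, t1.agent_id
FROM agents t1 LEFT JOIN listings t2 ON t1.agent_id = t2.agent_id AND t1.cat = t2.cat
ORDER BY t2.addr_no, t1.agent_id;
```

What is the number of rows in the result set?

LEFT JOIN keeps every row from `agents`; unmatched rows get NULL for `listings`'s columns.
Matching on t1.agent_id = t2.agent_id AND t1.cat = t2.cat. A NULL in a compared column never satisfies the condition.
- t1 (agent_id=5, cat=RF) has no partner → padded with NULL.
- t1 (agent_id=1, cat=CR) has no partner → padded with NULL.
- t1 (agent_id=4, cat=CR) pairs with 1 row(s) of t2.
- t1 (agent_id=4, cat=RF) pairs with 4 row(s) of t2.
- t1 (agent_id=5, cat=RF) has no partner → padded with NULL.
- t1 (agent_id=4, cat=CR) pairs with 1 row(s) of t2.
Total: 6 matched + 3 padded = 9 rows.

9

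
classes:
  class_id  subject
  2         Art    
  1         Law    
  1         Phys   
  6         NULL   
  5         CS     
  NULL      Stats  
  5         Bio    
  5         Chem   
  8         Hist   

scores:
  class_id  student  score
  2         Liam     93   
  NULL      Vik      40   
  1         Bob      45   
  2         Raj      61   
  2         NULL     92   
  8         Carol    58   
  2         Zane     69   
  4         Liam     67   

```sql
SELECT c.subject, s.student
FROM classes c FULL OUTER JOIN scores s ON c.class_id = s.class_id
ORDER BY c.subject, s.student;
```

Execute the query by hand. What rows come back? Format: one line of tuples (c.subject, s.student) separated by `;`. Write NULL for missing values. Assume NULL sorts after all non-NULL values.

(Art, Liam); (Art, Raj); (Art, Zane); (Art, NULL); (Bio, NULL); (CS, NULL); (Chem, NULL); (Hist, Carol); (Law, Bob); (Phys, Bob); (Stats, NULL); (NULL, Liam); (NULL, Vik); (NULL, NULL)

FULL OUTER JOIN keeps every row from both sides; unmatched rows get NULL for the other side's columns.
Matching on c.class_id = s.class_id. A NULL in a compared column never satisfies the condition.
Matched pairs: 7; unmatched c rows kept: 5; unmatched s rows kept: 2.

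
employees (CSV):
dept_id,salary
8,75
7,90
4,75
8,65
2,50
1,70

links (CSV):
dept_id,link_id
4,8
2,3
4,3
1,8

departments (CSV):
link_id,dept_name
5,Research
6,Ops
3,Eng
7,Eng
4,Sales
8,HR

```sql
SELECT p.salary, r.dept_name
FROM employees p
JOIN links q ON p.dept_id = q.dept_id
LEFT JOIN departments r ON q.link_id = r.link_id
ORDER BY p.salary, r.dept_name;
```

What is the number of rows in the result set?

4

Evaluate left to right. First `employees p INNER JOIN links q` on dept_id: 4 row(s).
Then LEFT JOIN `departments r` on link_id: each of those 4 rows is kept; rows whose q.link_id has no match in r get NULL for r's columns.
Result: 4 row(s).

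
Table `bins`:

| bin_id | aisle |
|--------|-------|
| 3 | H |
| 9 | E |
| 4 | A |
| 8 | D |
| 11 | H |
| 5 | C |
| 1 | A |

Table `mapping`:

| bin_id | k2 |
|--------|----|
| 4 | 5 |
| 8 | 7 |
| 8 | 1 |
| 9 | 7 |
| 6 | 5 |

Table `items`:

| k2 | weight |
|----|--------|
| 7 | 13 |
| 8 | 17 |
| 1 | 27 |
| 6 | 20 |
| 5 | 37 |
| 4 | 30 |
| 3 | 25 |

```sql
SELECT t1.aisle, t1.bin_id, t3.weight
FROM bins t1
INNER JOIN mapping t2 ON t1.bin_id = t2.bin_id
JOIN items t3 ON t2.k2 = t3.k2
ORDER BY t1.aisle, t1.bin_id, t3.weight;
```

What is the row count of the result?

Evaluate left to right. First `bins t1 INNER JOIN mapping t2` on bin_id: 4 row(s).
Then INNER JOIN `items t3` on k2: keep only rows whose t2.k2 appears in t3.
Result: 4 row(s).

4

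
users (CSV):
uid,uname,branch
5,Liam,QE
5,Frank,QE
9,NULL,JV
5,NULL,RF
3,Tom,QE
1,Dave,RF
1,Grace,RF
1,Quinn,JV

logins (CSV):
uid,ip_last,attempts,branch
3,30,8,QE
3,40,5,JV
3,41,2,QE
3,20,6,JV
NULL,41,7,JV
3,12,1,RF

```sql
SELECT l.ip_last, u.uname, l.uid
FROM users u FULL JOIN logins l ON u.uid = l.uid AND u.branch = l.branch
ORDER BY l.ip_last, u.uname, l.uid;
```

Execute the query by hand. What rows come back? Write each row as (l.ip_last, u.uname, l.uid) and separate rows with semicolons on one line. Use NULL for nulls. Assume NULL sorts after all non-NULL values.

(12, NULL, 3); (20, NULL, 3); (30, Tom, 3); (40, NULL, 3); (41, Tom, 3); (41, NULL, NULL); (NULL, Dave, NULL); (NULL, Frank, NULL); (NULL, Grace, NULL); (NULL, Liam, NULL); (NULL, Quinn, NULL); (NULL, NULL, NULL); (NULL, NULL, NULL)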